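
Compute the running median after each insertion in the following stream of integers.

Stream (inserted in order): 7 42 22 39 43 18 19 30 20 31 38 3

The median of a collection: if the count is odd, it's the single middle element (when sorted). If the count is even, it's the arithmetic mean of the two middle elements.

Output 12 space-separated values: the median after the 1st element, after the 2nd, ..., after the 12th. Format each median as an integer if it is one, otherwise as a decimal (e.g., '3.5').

Step 1: insert 7 -> lo=[7] (size 1, max 7) hi=[] (size 0) -> median=7
Step 2: insert 42 -> lo=[7] (size 1, max 7) hi=[42] (size 1, min 42) -> median=24.5
Step 3: insert 22 -> lo=[7, 22] (size 2, max 22) hi=[42] (size 1, min 42) -> median=22
Step 4: insert 39 -> lo=[7, 22] (size 2, max 22) hi=[39, 42] (size 2, min 39) -> median=30.5
Step 5: insert 43 -> lo=[7, 22, 39] (size 3, max 39) hi=[42, 43] (size 2, min 42) -> median=39
Step 6: insert 18 -> lo=[7, 18, 22] (size 3, max 22) hi=[39, 42, 43] (size 3, min 39) -> median=30.5
Step 7: insert 19 -> lo=[7, 18, 19, 22] (size 4, max 22) hi=[39, 42, 43] (size 3, min 39) -> median=22
Step 8: insert 30 -> lo=[7, 18, 19, 22] (size 4, max 22) hi=[30, 39, 42, 43] (size 4, min 30) -> median=26
Step 9: insert 20 -> lo=[7, 18, 19, 20, 22] (size 5, max 22) hi=[30, 39, 42, 43] (size 4, min 30) -> median=22
Step 10: insert 31 -> lo=[7, 18, 19, 20, 22] (size 5, max 22) hi=[30, 31, 39, 42, 43] (size 5, min 30) -> median=26
Step 11: insert 38 -> lo=[7, 18, 19, 20, 22, 30] (size 6, max 30) hi=[31, 38, 39, 42, 43] (size 5, min 31) -> median=30
Step 12: insert 3 -> lo=[3, 7, 18, 19, 20, 22] (size 6, max 22) hi=[30, 31, 38, 39, 42, 43] (size 6, min 30) -> median=26

Answer: 7 24.5 22 30.5 39 30.5 22 26 22 26 30 26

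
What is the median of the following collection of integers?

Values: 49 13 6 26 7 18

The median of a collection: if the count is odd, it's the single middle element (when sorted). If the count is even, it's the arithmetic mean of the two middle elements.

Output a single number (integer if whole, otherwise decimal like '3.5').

Answer: 15.5

Derivation:
Step 1: insert 49 -> lo=[49] (size 1, max 49) hi=[] (size 0) -> median=49
Step 2: insert 13 -> lo=[13] (size 1, max 13) hi=[49] (size 1, min 49) -> median=31
Step 3: insert 6 -> lo=[6, 13] (size 2, max 13) hi=[49] (size 1, min 49) -> median=13
Step 4: insert 26 -> lo=[6, 13] (size 2, max 13) hi=[26, 49] (size 2, min 26) -> median=19.5
Step 5: insert 7 -> lo=[6, 7, 13] (size 3, max 13) hi=[26, 49] (size 2, min 26) -> median=13
Step 6: insert 18 -> lo=[6, 7, 13] (size 3, max 13) hi=[18, 26, 49] (size 3, min 18) -> median=15.5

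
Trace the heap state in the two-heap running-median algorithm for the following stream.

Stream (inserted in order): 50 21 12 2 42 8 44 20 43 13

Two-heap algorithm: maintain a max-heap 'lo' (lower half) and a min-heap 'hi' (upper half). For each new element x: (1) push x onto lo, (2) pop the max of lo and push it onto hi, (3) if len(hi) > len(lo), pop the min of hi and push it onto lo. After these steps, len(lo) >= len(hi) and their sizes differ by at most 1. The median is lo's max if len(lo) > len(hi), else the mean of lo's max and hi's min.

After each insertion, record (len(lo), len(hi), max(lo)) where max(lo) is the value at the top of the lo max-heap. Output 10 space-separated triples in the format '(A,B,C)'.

Step 1: insert 50 -> lo=[50] hi=[] -> (len(lo)=1, len(hi)=0, max(lo)=50)
Step 2: insert 21 -> lo=[21] hi=[50] -> (len(lo)=1, len(hi)=1, max(lo)=21)
Step 3: insert 12 -> lo=[12, 21] hi=[50] -> (len(lo)=2, len(hi)=1, max(lo)=21)
Step 4: insert 2 -> lo=[2, 12] hi=[21, 50] -> (len(lo)=2, len(hi)=2, max(lo)=12)
Step 5: insert 42 -> lo=[2, 12, 21] hi=[42, 50] -> (len(lo)=3, len(hi)=2, max(lo)=21)
Step 6: insert 8 -> lo=[2, 8, 12] hi=[21, 42, 50] -> (len(lo)=3, len(hi)=3, max(lo)=12)
Step 7: insert 44 -> lo=[2, 8, 12, 21] hi=[42, 44, 50] -> (len(lo)=4, len(hi)=3, max(lo)=21)
Step 8: insert 20 -> lo=[2, 8, 12, 20] hi=[21, 42, 44, 50] -> (len(lo)=4, len(hi)=4, max(lo)=20)
Step 9: insert 43 -> lo=[2, 8, 12, 20, 21] hi=[42, 43, 44, 50] -> (len(lo)=5, len(hi)=4, max(lo)=21)
Step 10: insert 13 -> lo=[2, 8, 12, 13, 20] hi=[21, 42, 43, 44, 50] -> (len(lo)=5, len(hi)=5, max(lo)=20)

Answer: (1,0,50) (1,1,21) (2,1,21) (2,2,12) (3,2,21) (3,3,12) (4,3,21) (4,4,20) (5,4,21) (5,5,20)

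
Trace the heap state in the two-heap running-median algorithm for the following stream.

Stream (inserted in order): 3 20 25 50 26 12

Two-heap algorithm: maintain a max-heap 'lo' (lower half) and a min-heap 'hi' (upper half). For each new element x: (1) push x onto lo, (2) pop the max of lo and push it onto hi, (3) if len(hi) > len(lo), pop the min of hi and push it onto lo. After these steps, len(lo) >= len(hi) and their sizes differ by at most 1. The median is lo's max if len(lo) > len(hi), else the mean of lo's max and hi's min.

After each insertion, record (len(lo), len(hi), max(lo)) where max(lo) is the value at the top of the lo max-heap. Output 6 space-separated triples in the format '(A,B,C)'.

Step 1: insert 3 -> lo=[3] hi=[] -> (len(lo)=1, len(hi)=0, max(lo)=3)
Step 2: insert 20 -> lo=[3] hi=[20] -> (len(lo)=1, len(hi)=1, max(lo)=3)
Step 3: insert 25 -> lo=[3, 20] hi=[25] -> (len(lo)=2, len(hi)=1, max(lo)=20)
Step 4: insert 50 -> lo=[3, 20] hi=[25, 50] -> (len(lo)=2, len(hi)=2, max(lo)=20)
Step 5: insert 26 -> lo=[3, 20, 25] hi=[26, 50] -> (len(lo)=3, len(hi)=2, max(lo)=25)
Step 6: insert 12 -> lo=[3, 12, 20] hi=[25, 26, 50] -> (len(lo)=3, len(hi)=3, max(lo)=20)

Answer: (1,0,3) (1,1,3) (2,1,20) (2,2,20) (3,2,25) (3,3,20)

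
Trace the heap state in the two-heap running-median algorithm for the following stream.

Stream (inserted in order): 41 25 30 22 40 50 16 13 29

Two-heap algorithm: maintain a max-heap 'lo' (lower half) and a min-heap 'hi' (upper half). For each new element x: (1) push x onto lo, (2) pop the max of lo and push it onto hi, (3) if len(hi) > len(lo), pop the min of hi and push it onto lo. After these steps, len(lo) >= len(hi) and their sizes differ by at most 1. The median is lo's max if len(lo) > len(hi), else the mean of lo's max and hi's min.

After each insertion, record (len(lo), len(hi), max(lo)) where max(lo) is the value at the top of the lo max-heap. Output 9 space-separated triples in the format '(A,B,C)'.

Step 1: insert 41 -> lo=[41] hi=[] -> (len(lo)=1, len(hi)=0, max(lo)=41)
Step 2: insert 25 -> lo=[25] hi=[41] -> (len(lo)=1, len(hi)=1, max(lo)=25)
Step 3: insert 30 -> lo=[25, 30] hi=[41] -> (len(lo)=2, len(hi)=1, max(lo)=30)
Step 4: insert 22 -> lo=[22, 25] hi=[30, 41] -> (len(lo)=2, len(hi)=2, max(lo)=25)
Step 5: insert 40 -> lo=[22, 25, 30] hi=[40, 41] -> (len(lo)=3, len(hi)=2, max(lo)=30)
Step 6: insert 50 -> lo=[22, 25, 30] hi=[40, 41, 50] -> (len(lo)=3, len(hi)=3, max(lo)=30)
Step 7: insert 16 -> lo=[16, 22, 25, 30] hi=[40, 41, 50] -> (len(lo)=4, len(hi)=3, max(lo)=30)
Step 8: insert 13 -> lo=[13, 16, 22, 25] hi=[30, 40, 41, 50] -> (len(lo)=4, len(hi)=4, max(lo)=25)
Step 9: insert 29 -> lo=[13, 16, 22, 25, 29] hi=[30, 40, 41, 50] -> (len(lo)=5, len(hi)=4, max(lo)=29)

Answer: (1,0,41) (1,1,25) (2,1,30) (2,2,25) (3,2,30) (3,3,30) (4,3,30) (4,4,25) (5,4,29)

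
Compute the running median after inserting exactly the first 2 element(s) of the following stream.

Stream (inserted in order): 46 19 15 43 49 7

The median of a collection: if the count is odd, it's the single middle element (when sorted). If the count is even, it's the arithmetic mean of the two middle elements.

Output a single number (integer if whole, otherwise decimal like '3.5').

Step 1: insert 46 -> lo=[46] (size 1, max 46) hi=[] (size 0) -> median=46
Step 2: insert 19 -> lo=[19] (size 1, max 19) hi=[46] (size 1, min 46) -> median=32.5

Answer: 32.5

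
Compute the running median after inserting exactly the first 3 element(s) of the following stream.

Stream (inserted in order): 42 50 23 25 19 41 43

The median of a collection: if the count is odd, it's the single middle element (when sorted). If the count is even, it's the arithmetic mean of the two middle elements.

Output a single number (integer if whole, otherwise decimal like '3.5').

Step 1: insert 42 -> lo=[42] (size 1, max 42) hi=[] (size 0) -> median=42
Step 2: insert 50 -> lo=[42] (size 1, max 42) hi=[50] (size 1, min 50) -> median=46
Step 3: insert 23 -> lo=[23, 42] (size 2, max 42) hi=[50] (size 1, min 50) -> median=42

Answer: 42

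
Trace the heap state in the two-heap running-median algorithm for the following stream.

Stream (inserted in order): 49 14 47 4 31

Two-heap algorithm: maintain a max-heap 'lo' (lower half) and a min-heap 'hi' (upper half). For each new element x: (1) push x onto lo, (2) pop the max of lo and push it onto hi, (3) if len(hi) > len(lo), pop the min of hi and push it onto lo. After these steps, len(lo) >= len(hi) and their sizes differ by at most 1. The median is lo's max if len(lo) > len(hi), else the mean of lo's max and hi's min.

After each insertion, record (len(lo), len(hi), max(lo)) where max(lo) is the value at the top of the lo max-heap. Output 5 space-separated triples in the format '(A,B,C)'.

Step 1: insert 49 -> lo=[49] hi=[] -> (len(lo)=1, len(hi)=0, max(lo)=49)
Step 2: insert 14 -> lo=[14] hi=[49] -> (len(lo)=1, len(hi)=1, max(lo)=14)
Step 3: insert 47 -> lo=[14, 47] hi=[49] -> (len(lo)=2, len(hi)=1, max(lo)=47)
Step 4: insert 4 -> lo=[4, 14] hi=[47, 49] -> (len(lo)=2, len(hi)=2, max(lo)=14)
Step 5: insert 31 -> lo=[4, 14, 31] hi=[47, 49] -> (len(lo)=3, len(hi)=2, max(lo)=31)

Answer: (1,0,49) (1,1,14) (2,1,47) (2,2,14) (3,2,31)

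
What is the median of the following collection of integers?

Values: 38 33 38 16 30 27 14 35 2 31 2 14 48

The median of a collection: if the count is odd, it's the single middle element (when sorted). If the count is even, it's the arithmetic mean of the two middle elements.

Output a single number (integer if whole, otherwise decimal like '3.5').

Step 1: insert 38 -> lo=[38] (size 1, max 38) hi=[] (size 0) -> median=38
Step 2: insert 33 -> lo=[33] (size 1, max 33) hi=[38] (size 1, min 38) -> median=35.5
Step 3: insert 38 -> lo=[33, 38] (size 2, max 38) hi=[38] (size 1, min 38) -> median=38
Step 4: insert 16 -> lo=[16, 33] (size 2, max 33) hi=[38, 38] (size 2, min 38) -> median=35.5
Step 5: insert 30 -> lo=[16, 30, 33] (size 3, max 33) hi=[38, 38] (size 2, min 38) -> median=33
Step 6: insert 27 -> lo=[16, 27, 30] (size 3, max 30) hi=[33, 38, 38] (size 3, min 33) -> median=31.5
Step 7: insert 14 -> lo=[14, 16, 27, 30] (size 4, max 30) hi=[33, 38, 38] (size 3, min 33) -> median=30
Step 8: insert 35 -> lo=[14, 16, 27, 30] (size 4, max 30) hi=[33, 35, 38, 38] (size 4, min 33) -> median=31.5
Step 9: insert 2 -> lo=[2, 14, 16, 27, 30] (size 5, max 30) hi=[33, 35, 38, 38] (size 4, min 33) -> median=30
Step 10: insert 31 -> lo=[2, 14, 16, 27, 30] (size 5, max 30) hi=[31, 33, 35, 38, 38] (size 5, min 31) -> median=30.5
Step 11: insert 2 -> lo=[2, 2, 14, 16, 27, 30] (size 6, max 30) hi=[31, 33, 35, 38, 38] (size 5, min 31) -> median=30
Step 12: insert 14 -> lo=[2, 2, 14, 14, 16, 27] (size 6, max 27) hi=[30, 31, 33, 35, 38, 38] (size 6, min 30) -> median=28.5
Step 13: insert 48 -> lo=[2, 2, 14, 14, 16, 27, 30] (size 7, max 30) hi=[31, 33, 35, 38, 38, 48] (size 6, min 31) -> median=30

Answer: 30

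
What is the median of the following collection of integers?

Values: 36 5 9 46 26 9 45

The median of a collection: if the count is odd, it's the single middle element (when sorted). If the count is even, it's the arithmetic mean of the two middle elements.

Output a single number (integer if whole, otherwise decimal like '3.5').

Step 1: insert 36 -> lo=[36] (size 1, max 36) hi=[] (size 0) -> median=36
Step 2: insert 5 -> lo=[5] (size 1, max 5) hi=[36] (size 1, min 36) -> median=20.5
Step 3: insert 9 -> lo=[5, 9] (size 2, max 9) hi=[36] (size 1, min 36) -> median=9
Step 4: insert 46 -> lo=[5, 9] (size 2, max 9) hi=[36, 46] (size 2, min 36) -> median=22.5
Step 5: insert 26 -> lo=[5, 9, 26] (size 3, max 26) hi=[36, 46] (size 2, min 36) -> median=26
Step 6: insert 9 -> lo=[5, 9, 9] (size 3, max 9) hi=[26, 36, 46] (size 3, min 26) -> median=17.5
Step 7: insert 45 -> lo=[5, 9, 9, 26] (size 4, max 26) hi=[36, 45, 46] (size 3, min 36) -> median=26

Answer: 26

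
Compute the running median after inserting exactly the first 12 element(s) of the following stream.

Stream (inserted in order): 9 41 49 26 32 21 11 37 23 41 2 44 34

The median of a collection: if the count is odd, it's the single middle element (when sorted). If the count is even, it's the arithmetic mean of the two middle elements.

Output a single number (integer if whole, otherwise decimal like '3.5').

Step 1: insert 9 -> lo=[9] (size 1, max 9) hi=[] (size 0) -> median=9
Step 2: insert 41 -> lo=[9] (size 1, max 9) hi=[41] (size 1, min 41) -> median=25
Step 3: insert 49 -> lo=[9, 41] (size 2, max 41) hi=[49] (size 1, min 49) -> median=41
Step 4: insert 26 -> lo=[9, 26] (size 2, max 26) hi=[41, 49] (size 2, min 41) -> median=33.5
Step 5: insert 32 -> lo=[9, 26, 32] (size 3, max 32) hi=[41, 49] (size 2, min 41) -> median=32
Step 6: insert 21 -> lo=[9, 21, 26] (size 3, max 26) hi=[32, 41, 49] (size 3, min 32) -> median=29
Step 7: insert 11 -> lo=[9, 11, 21, 26] (size 4, max 26) hi=[32, 41, 49] (size 3, min 32) -> median=26
Step 8: insert 37 -> lo=[9, 11, 21, 26] (size 4, max 26) hi=[32, 37, 41, 49] (size 4, min 32) -> median=29
Step 9: insert 23 -> lo=[9, 11, 21, 23, 26] (size 5, max 26) hi=[32, 37, 41, 49] (size 4, min 32) -> median=26
Step 10: insert 41 -> lo=[9, 11, 21, 23, 26] (size 5, max 26) hi=[32, 37, 41, 41, 49] (size 5, min 32) -> median=29
Step 11: insert 2 -> lo=[2, 9, 11, 21, 23, 26] (size 6, max 26) hi=[32, 37, 41, 41, 49] (size 5, min 32) -> median=26
Step 12: insert 44 -> lo=[2, 9, 11, 21, 23, 26] (size 6, max 26) hi=[32, 37, 41, 41, 44, 49] (size 6, min 32) -> median=29

Answer: 29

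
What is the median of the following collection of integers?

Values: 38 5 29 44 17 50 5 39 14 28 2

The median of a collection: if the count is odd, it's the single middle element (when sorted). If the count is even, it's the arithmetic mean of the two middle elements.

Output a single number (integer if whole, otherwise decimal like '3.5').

Answer: 28

Derivation:
Step 1: insert 38 -> lo=[38] (size 1, max 38) hi=[] (size 0) -> median=38
Step 2: insert 5 -> lo=[5] (size 1, max 5) hi=[38] (size 1, min 38) -> median=21.5
Step 3: insert 29 -> lo=[5, 29] (size 2, max 29) hi=[38] (size 1, min 38) -> median=29
Step 4: insert 44 -> lo=[5, 29] (size 2, max 29) hi=[38, 44] (size 2, min 38) -> median=33.5
Step 5: insert 17 -> lo=[5, 17, 29] (size 3, max 29) hi=[38, 44] (size 2, min 38) -> median=29
Step 6: insert 50 -> lo=[5, 17, 29] (size 3, max 29) hi=[38, 44, 50] (size 3, min 38) -> median=33.5
Step 7: insert 5 -> lo=[5, 5, 17, 29] (size 4, max 29) hi=[38, 44, 50] (size 3, min 38) -> median=29
Step 8: insert 39 -> lo=[5, 5, 17, 29] (size 4, max 29) hi=[38, 39, 44, 50] (size 4, min 38) -> median=33.5
Step 9: insert 14 -> lo=[5, 5, 14, 17, 29] (size 5, max 29) hi=[38, 39, 44, 50] (size 4, min 38) -> median=29
Step 10: insert 28 -> lo=[5, 5, 14, 17, 28] (size 5, max 28) hi=[29, 38, 39, 44, 50] (size 5, min 29) -> median=28.5
Step 11: insert 2 -> lo=[2, 5, 5, 14, 17, 28] (size 6, max 28) hi=[29, 38, 39, 44, 50] (size 5, min 29) -> median=28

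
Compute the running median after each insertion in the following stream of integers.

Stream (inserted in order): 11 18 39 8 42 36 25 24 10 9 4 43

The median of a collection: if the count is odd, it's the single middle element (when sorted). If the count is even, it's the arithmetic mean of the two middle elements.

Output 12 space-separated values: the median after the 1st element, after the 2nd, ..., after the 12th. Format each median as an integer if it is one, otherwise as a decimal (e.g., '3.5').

Answer: 11 14.5 18 14.5 18 27 25 24.5 24 21 18 21

Derivation:
Step 1: insert 11 -> lo=[11] (size 1, max 11) hi=[] (size 0) -> median=11
Step 2: insert 18 -> lo=[11] (size 1, max 11) hi=[18] (size 1, min 18) -> median=14.5
Step 3: insert 39 -> lo=[11, 18] (size 2, max 18) hi=[39] (size 1, min 39) -> median=18
Step 4: insert 8 -> lo=[8, 11] (size 2, max 11) hi=[18, 39] (size 2, min 18) -> median=14.5
Step 5: insert 42 -> lo=[8, 11, 18] (size 3, max 18) hi=[39, 42] (size 2, min 39) -> median=18
Step 6: insert 36 -> lo=[8, 11, 18] (size 3, max 18) hi=[36, 39, 42] (size 3, min 36) -> median=27
Step 7: insert 25 -> lo=[8, 11, 18, 25] (size 4, max 25) hi=[36, 39, 42] (size 3, min 36) -> median=25
Step 8: insert 24 -> lo=[8, 11, 18, 24] (size 4, max 24) hi=[25, 36, 39, 42] (size 4, min 25) -> median=24.5
Step 9: insert 10 -> lo=[8, 10, 11, 18, 24] (size 5, max 24) hi=[25, 36, 39, 42] (size 4, min 25) -> median=24
Step 10: insert 9 -> lo=[8, 9, 10, 11, 18] (size 5, max 18) hi=[24, 25, 36, 39, 42] (size 5, min 24) -> median=21
Step 11: insert 4 -> lo=[4, 8, 9, 10, 11, 18] (size 6, max 18) hi=[24, 25, 36, 39, 42] (size 5, min 24) -> median=18
Step 12: insert 43 -> lo=[4, 8, 9, 10, 11, 18] (size 6, max 18) hi=[24, 25, 36, 39, 42, 43] (size 6, min 24) -> median=21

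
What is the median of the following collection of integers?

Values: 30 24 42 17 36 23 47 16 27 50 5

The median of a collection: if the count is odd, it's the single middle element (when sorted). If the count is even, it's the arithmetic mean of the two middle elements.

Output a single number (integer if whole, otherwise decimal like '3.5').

Step 1: insert 30 -> lo=[30] (size 1, max 30) hi=[] (size 0) -> median=30
Step 2: insert 24 -> lo=[24] (size 1, max 24) hi=[30] (size 1, min 30) -> median=27
Step 3: insert 42 -> lo=[24, 30] (size 2, max 30) hi=[42] (size 1, min 42) -> median=30
Step 4: insert 17 -> lo=[17, 24] (size 2, max 24) hi=[30, 42] (size 2, min 30) -> median=27
Step 5: insert 36 -> lo=[17, 24, 30] (size 3, max 30) hi=[36, 42] (size 2, min 36) -> median=30
Step 6: insert 23 -> lo=[17, 23, 24] (size 3, max 24) hi=[30, 36, 42] (size 3, min 30) -> median=27
Step 7: insert 47 -> lo=[17, 23, 24, 30] (size 4, max 30) hi=[36, 42, 47] (size 3, min 36) -> median=30
Step 8: insert 16 -> lo=[16, 17, 23, 24] (size 4, max 24) hi=[30, 36, 42, 47] (size 4, min 30) -> median=27
Step 9: insert 27 -> lo=[16, 17, 23, 24, 27] (size 5, max 27) hi=[30, 36, 42, 47] (size 4, min 30) -> median=27
Step 10: insert 50 -> lo=[16, 17, 23, 24, 27] (size 5, max 27) hi=[30, 36, 42, 47, 50] (size 5, min 30) -> median=28.5
Step 11: insert 5 -> lo=[5, 16, 17, 23, 24, 27] (size 6, max 27) hi=[30, 36, 42, 47, 50] (size 5, min 30) -> median=27

Answer: 27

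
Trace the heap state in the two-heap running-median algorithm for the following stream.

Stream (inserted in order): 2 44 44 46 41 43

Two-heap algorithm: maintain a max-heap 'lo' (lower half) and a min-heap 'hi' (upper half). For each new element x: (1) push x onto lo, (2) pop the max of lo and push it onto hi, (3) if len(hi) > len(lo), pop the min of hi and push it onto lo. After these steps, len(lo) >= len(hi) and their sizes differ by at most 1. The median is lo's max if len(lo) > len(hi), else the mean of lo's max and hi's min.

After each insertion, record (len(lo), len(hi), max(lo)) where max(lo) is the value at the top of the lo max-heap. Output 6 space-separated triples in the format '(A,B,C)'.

Answer: (1,0,2) (1,1,2) (2,1,44) (2,2,44) (3,2,44) (3,3,43)

Derivation:
Step 1: insert 2 -> lo=[2] hi=[] -> (len(lo)=1, len(hi)=0, max(lo)=2)
Step 2: insert 44 -> lo=[2] hi=[44] -> (len(lo)=1, len(hi)=1, max(lo)=2)
Step 3: insert 44 -> lo=[2, 44] hi=[44] -> (len(lo)=2, len(hi)=1, max(lo)=44)
Step 4: insert 46 -> lo=[2, 44] hi=[44, 46] -> (len(lo)=2, len(hi)=2, max(lo)=44)
Step 5: insert 41 -> lo=[2, 41, 44] hi=[44, 46] -> (len(lo)=3, len(hi)=2, max(lo)=44)
Step 6: insert 43 -> lo=[2, 41, 43] hi=[44, 44, 46] -> (len(lo)=3, len(hi)=3, max(lo)=43)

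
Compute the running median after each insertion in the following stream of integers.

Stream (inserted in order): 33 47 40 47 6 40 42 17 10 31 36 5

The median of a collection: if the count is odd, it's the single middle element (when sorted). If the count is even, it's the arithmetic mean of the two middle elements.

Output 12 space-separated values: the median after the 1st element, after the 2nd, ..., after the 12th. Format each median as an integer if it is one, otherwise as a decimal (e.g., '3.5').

Step 1: insert 33 -> lo=[33] (size 1, max 33) hi=[] (size 0) -> median=33
Step 2: insert 47 -> lo=[33] (size 1, max 33) hi=[47] (size 1, min 47) -> median=40
Step 3: insert 40 -> lo=[33, 40] (size 2, max 40) hi=[47] (size 1, min 47) -> median=40
Step 4: insert 47 -> lo=[33, 40] (size 2, max 40) hi=[47, 47] (size 2, min 47) -> median=43.5
Step 5: insert 6 -> lo=[6, 33, 40] (size 3, max 40) hi=[47, 47] (size 2, min 47) -> median=40
Step 6: insert 40 -> lo=[6, 33, 40] (size 3, max 40) hi=[40, 47, 47] (size 3, min 40) -> median=40
Step 7: insert 42 -> lo=[6, 33, 40, 40] (size 4, max 40) hi=[42, 47, 47] (size 3, min 42) -> median=40
Step 8: insert 17 -> lo=[6, 17, 33, 40] (size 4, max 40) hi=[40, 42, 47, 47] (size 4, min 40) -> median=40
Step 9: insert 10 -> lo=[6, 10, 17, 33, 40] (size 5, max 40) hi=[40, 42, 47, 47] (size 4, min 40) -> median=40
Step 10: insert 31 -> lo=[6, 10, 17, 31, 33] (size 5, max 33) hi=[40, 40, 42, 47, 47] (size 5, min 40) -> median=36.5
Step 11: insert 36 -> lo=[6, 10, 17, 31, 33, 36] (size 6, max 36) hi=[40, 40, 42, 47, 47] (size 5, min 40) -> median=36
Step 12: insert 5 -> lo=[5, 6, 10, 17, 31, 33] (size 6, max 33) hi=[36, 40, 40, 42, 47, 47] (size 6, min 36) -> median=34.5

Answer: 33 40 40 43.5 40 40 40 40 40 36.5 36 34.5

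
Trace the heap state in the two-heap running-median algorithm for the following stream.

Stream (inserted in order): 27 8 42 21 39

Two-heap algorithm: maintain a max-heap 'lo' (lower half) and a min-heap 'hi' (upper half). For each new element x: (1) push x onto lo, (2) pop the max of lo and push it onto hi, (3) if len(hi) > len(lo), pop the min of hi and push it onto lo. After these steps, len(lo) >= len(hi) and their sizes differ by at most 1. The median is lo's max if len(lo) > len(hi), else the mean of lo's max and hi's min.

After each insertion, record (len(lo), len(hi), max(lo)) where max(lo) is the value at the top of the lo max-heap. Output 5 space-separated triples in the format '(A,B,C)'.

Step 1: insert 27 -> lo=[27] hi=[] -> (len(lo)=1, len(hi)=0, max(lo)=27)
Step 2: insert 8 -> lo=[8] hi=[27] -> (len(lo)=1, len(hi)=1, max(lo)=8)
Step 3: insert 42 -> lo=[8, 27] hi=[42] -> (len(lo)=2, len(hi)=1, max(lo)=27)
Step 4: insert 21 -> lo=[8, 21] hi=[27, 42] -> (len(lo)=2, len(hi)=2, max(lo)=21)
Step 5: insert 39 -> lo=[8, 21, 27] hi=[39, 42] -> (len(lo)=3, len(hi)=2, max(lo)=27)

Answer: (1,0,27) (1,1,8) (2,1,27) (2,2,21) (3,2,27)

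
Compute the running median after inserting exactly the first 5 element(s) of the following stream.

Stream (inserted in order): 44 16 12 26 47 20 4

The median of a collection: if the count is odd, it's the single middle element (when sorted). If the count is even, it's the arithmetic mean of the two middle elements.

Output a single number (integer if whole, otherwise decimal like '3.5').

Step 1: insert 44 -> lo=[44] (size 1, max 44) hi=[] (size 0) -> median=44
Step 2: insert 16 -> lo=[16] (size 1, max 16) hi=[44] (size 1, min 44) -> median=30
Step 3: insert 12 -> lo=[12, 16] (size 2, max 16) hi=[44] (size 1, min 44) -> median=16
Step 4: insert 26 -> lo=[12, 16] (size 2, max 16) hi=[26, 44] (size 2, min 26) -> median=21
Step 5: insert 47 -> lo=[12, 16, 26] (size 3, max 26) hi=[44, 47] (size 2, min 44) -> median=26

Answer: 26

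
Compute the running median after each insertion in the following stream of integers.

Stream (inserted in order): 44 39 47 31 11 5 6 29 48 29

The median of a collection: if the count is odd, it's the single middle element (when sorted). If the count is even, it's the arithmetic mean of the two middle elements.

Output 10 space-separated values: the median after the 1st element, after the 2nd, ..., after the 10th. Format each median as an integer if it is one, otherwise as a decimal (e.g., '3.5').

Answer: 44 41.5 44 41.5 39 35 31 30 31 30

Derivation:
Step 1: insert 44 -> lo=[44] (size 1, max 44) hi=[] (size 0) -> median=44
Step 2: insert 39 -> lo=[39] (size 1, max 39) hi=[44] (size 1, min 44) -> median=41.5
Step 3: insert 47 -> lo=[39, 44] (size 2, max 44) hi=[47] (size 1, min 47) -> median=44
Step 4: insert 31 -> lo=[31, 39] (size 2, max 39) hi=[44, 47] (size 2, min 44) -> median=41.5
Step 5: insert 11 -> lo=[11, 31, 39] (size 3, max 39) hi=[44, 47] (size 2, min 44) -> median=39
Step 6: insert 5 -> lo=[5, 11, 31] (size 3, max 31) hi=[39, 44, 47] (size 3, min 39) -> median=35
Step 7: insert 6 -> lo=[5, 6, 11, 31] (size 4, max 31) hi=[39, 44, 47] (size 3, min 39) -> median=31
Step 8: insert 29 -> lo=[5, 6, 11, 29] (size 4, max 29) hi=[31, 39, 44, 47] (size 4, min 31) -> median=30
Step 9: insert 48 -> lo=[5, 6, 11, 29, 31] (size 5, max 31) hi=[39, 44, 47, 48] (size 4, min 39) -> median=31
Step 10: insert 29 -> lo=[5, 6, 11, 29, 29] (size 5, max 29) hi=[31, 39, 44, 47, 48] (size 5, min 31) -> median=30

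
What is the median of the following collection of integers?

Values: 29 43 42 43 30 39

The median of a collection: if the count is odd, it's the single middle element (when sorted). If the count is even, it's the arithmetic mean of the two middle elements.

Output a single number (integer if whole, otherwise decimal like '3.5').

Answer: 40.5

Derivation:
Step 1: insert 29 -> lo=[29] (size 1, max 29) hi=[] (size 0) -> median=29
Step 2: insert 43 -> lo=[29] (size 1, max 29) hi=[43] (size 1, min 43) -> median=36
Step 3: insert 42 -> lo=[29, 42] (size 2, max 42) hi=[43] (size 1, min 43) -> median=42
Step 4: insert 43 -> lo=[29, 42] (size 2, max 42) hi=[43, 43] (size 2, min 43) -> median=42.5
Step 5: insert 30 -> lo=[29, 30, 42] (size 3, max 42) hi=[43, 43] (size 2, min 43) -> median=42
Step 6: insert 39 -> lo=[29, 30, 39] (size 3, max 39) hi=[42, 43, 43] (size 3, min 42) -> median=40.5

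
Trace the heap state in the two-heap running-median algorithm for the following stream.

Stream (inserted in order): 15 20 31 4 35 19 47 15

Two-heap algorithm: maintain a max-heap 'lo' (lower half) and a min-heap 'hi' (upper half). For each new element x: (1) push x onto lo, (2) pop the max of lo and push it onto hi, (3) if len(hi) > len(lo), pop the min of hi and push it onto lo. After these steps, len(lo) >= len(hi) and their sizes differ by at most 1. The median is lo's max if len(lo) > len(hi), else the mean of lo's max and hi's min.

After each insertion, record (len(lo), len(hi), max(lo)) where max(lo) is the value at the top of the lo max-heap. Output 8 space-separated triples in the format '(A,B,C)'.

Answer: (1,0,15) (1,1,15) (2,1,20) (2,2,15) (3,2,20) (3,3,19) (4,3,20) (4,4,19)

Derivation:
Step 1: insert 15 -> lo=[15] hi=[] -> (len(lo)=1, len(hi)=0, max(lo)=15)
Step 2: insert 20 -> lo=[15] hi=[20] -> (len(lo)=1, len(hi)=1, max(lo)=15)
Step 3: insert 31 -> lo=[15, 20] hi=[31] -> (len(lo)=2, len(hi)=1, max(lo)=20)
Step 4: insert 4 -> lo=[4, 15] hi=[20, 31] -> (len(lo)=2, len(hi)=2, max(lo)=15)
Step 5: insert 35 -> lo=[4, 15, 20] hi=[31, 35] -> (len(lo)=3, len(hi)=2, max(lo)=20)
Step 6: insert 19 -> lo=[4, 15, 19] hi=[20, 31, 35] -> (len(lo)=3, len(hi)=3, max(lo)=19)
Step 7: insert 47 -> lo=[4, 15, 19, 20] hi=[31, 35, 47] -> (len(lo)=4, len(hi)=3, max(lo)=20)
Step 8: insert 15 -> lo=[4, 15, 15, 19] hi=[20, 31, 35, 47] -> (len(lo)=4, len(hi)=4, max(lo)=19)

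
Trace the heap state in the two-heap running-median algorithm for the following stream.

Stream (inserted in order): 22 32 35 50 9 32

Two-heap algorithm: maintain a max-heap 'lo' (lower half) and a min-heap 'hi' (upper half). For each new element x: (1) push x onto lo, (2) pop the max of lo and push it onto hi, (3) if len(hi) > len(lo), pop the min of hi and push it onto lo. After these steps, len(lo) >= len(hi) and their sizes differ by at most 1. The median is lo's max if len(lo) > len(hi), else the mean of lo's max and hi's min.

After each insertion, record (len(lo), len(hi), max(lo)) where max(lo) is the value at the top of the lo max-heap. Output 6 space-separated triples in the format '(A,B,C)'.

Step 1: insert 22 -> lo=[22] hi=[] -> (len(lo)=1, len(hi)=0, max(lo)=22)
Step 2: insert 32 -> lo=[22] hi=[32] -> (len(lo)=1, len(hi)=1, max(lo)=22)
Step 3: insert 35 -> lo=[22, 32] hi=[35] -> (len(lo)=2, len(hi)=1, max(lo)=32)
Step 4: insert 50 -> lo=[22, 32] hi=[35, 50] -> (len(lo)=2, len(hi)=2, max(lo)=32)
Step 5: insert 9 -> lo=[9, 22, 32] hi=[35, 50] -> (len(lo)=3, len(hi)=2, max(lo)=32)
Step 6: insert 32 -> lo=[9, 22, 32] hi=[32, 35, 50] -> (len(lo)=3, len(hi)=3, max(lo)=32)

Answer: (1,0,22) (1,1,22) (2,1,32) (2,2,32) (3,2,32) (3,3,32)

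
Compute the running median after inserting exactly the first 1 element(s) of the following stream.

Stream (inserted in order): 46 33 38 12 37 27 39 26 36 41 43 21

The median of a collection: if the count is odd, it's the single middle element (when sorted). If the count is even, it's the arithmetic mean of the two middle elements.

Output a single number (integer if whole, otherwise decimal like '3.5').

Answer: 46

Derivation:
Step 1: insert 46 -> lo=[46] (size 1, max 46) hi=[] (size 0) -> median=46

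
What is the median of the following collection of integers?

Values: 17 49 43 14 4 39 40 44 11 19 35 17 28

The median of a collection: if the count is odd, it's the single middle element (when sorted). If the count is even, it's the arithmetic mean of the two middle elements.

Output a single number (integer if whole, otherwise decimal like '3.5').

Step 1: insert 17 -> lo=[17] (size 1, max 17) hi=[] (size 0) -> median=17
Step 2: insert 49 -> lo=[17] (size 1, max 17) hi=[49] (size 1, min 49) -> median=33
Step 3: insert 43 -> lo=[17, 43] (size 2, max 43) hi=[49] (size 1, min 49) -> median=43
Step 4: insert 14 -> lo=[14, 17] (size 2, max 17) hi=[43, 49] (size 2, min 43) -> median=30
Step 5: insert 4 -> lo=[4, 14, 17] (size 3, max 17) hi=[43, 49] (size 2, min 43) -> median=17
Step 6: insert 39 -> lo=[4, 14, 17] (size 3, max 17) hi=[39, 43, 49] (size 3, min 39) -> median=28
Step 7: insert 40 -> lo=[4, 14, 17, 39] (size 4, max 39) hi=[40, 43, 49] (size 3, min 40) -> median=39
Step 8: insert 44 -> lo=[4, 14, 17, 39] (size 4, max 39) hi=[40, 43, 44, 49] (size 4, min 40) -> median=39.5
Step 9: insert 11 -> lo=[4, 11, 14, 17, 39] (size 5, max 39) hi=[40, 43, 44, 49] (size 4, min 40) -> median=39
Step 10: insert 19 -> lo=[4, 11, 14, 17, 19] (size 5, max 19) hi=[39, 40, 43, 44, 49] (size 5, min 39) -> median=29
Step 11: insert 35 -> lo=[4, 11, 14, 17, 19, 35] (size 6, max 35) hi=[39, 40, 43, 44, 49] (size 5, min 39) -> median=35
Step 12: insert 17 -> lo=[4, 11, 14, 17, 17, 19] (size 6, max 19) hi=[35, 39, 40, 43, 44, 49] (size 6, min 35) -> median=27
Step 13: insert 28 -> lo=[4, 11, 14, 17, 17, 19, 28] (size 7, max 28) hi=[35, 39, 40, 43, 44, 49] (size 6, min 35) -> median=28

Answer: 28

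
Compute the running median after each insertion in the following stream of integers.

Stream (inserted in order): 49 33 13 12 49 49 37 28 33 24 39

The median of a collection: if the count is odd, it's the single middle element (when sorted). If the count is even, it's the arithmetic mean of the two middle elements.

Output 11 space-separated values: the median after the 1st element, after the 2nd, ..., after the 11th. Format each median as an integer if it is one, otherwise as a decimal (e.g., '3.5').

Step 1: insert 49 -> lo=[49] (size 1, max 49) hi=[] (size 0) -> median=49
Step 2: insert 33 -> lo=[33] (size 1, max 33) hi=[49] (size 1, min 49) -> median=41
Step 3: insert 13 -> lo=[13, 33] (size 2, max 33) hi=[49] (size 1, min 49) -> median=33
Step 4: insert 12 -> lo=[12, 13] (size 2, max 13) hi=[33, 49] (size 2, min 33) -> median=23
Step 5: insert 49 -> lo=[12, 13, 33] (size 3, max 33) hi=[49, 49] (size 2, min 49) -> median=33
Step 6: insert 49 -> lo=[12, 13, 33] (size 3, max 33) hi=[49, 49, 49] (size 3, min 49) -> median=41
Step 7: insert 37 -> lo=[12, 13, 33, 37] (size 4, max 37) hi=[49, 49, 49] (size 3, min 49) -> median=37
Step 8: insert 28 -> lo=[12, 13, 28, 33] (size 4, max 33) hi=[37, 49, 49, 49] (size 4, min 37) -> median=35
Step 9: insert 33 -> lo=[12, 13, 28, 33, 33] (size 5, max 33) hi=[37, 49, 49, 49] (size 4, min 37) -> median=33
Step 10: insert 24 -> lo=[12, 13, 24, 28, 33] (size 5, max 33) hi=[33, 37, 49, 49, 49] (size 5, min 33) -> median=33
Step 11: insert 39 -> lo=[12, 13, 24, 28, 33, 33] (size 6, max 33) hi=[37, 39, 49, 49, 49] (size 5, min 37) -> median=33

Answer: 49 41 33 23 33 41 37 35 33 33 33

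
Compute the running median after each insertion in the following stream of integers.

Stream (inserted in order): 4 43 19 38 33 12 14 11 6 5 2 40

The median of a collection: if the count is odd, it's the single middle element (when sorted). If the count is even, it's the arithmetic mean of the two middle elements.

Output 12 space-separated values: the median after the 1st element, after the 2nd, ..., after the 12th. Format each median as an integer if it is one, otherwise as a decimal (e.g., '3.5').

Step 1: insert 4 -> lo=[4] (size 1, max 4) hi=[] (size 0) -> median=4
Step 2: insert 43 -> lo=[4] (size 1, max 4) hi=[43] (size 1, min 43) -> median=23.5
Step 3: insert 19 -> lo=[4, 19] (size 2, max 19) hi=[43] (size 1, min 43) -> median=19
Step 4: insert 38 -> lo=[4, 19] (size 2, max 19) hi=[38, 43] (size 2, min 38) -> median=28.5
Step 5: insert 33 -> lo=[4, 19, 33] (size 3, max 33) hi=[38, 43] (size 2, min 38) -> median=33
Step 6: insert 12 -> lo=[4, 12, 19] (size 3, max 19) hi=[33, 38, 43] (size 3, min 33) -> median=26
Step 7: insert 14 -> lo=[4, 12, 14, 19] (size 4, max 19) hi=[33, 38, 43] (size 3, min 33) -> median=19
Step 8: insert 11 -> lo=[4, 11, 12, 14] (size 4, max 14) hi=[19, 33, 38, 43] (size 4, min 19) -> median=16.5
Step 9: insert 6 -> lo=[4, 6, 11, 12, 14] (size 5, max 14) hi=[19, 33, 38, 43] (size 4, min 19) -> median=14
Step 10: insert 5 -> lo=[4, 5, 6, 11, 12] (size 5, max 12) hi=[14, 19, 33, 38, 43] (size 5, min 14) -> median=13
Step 11: insert 2 -> lo=[2, 4, 5, 6, 11, 12] (size 6, max 12) hi=[14, 19, 33, 38, 43] (size 5, min 14) -> median=12
Step 12: insert 40 -> lo=[2, 4, 5, 6, 11, 12] (size 6, max 12) hi=[14, 19, 33, 38, 40, 43] (size 6, min 14) -> median=13

Answer: 4 23.5 19 28.5 33 26 19 16.5 14 13 12 13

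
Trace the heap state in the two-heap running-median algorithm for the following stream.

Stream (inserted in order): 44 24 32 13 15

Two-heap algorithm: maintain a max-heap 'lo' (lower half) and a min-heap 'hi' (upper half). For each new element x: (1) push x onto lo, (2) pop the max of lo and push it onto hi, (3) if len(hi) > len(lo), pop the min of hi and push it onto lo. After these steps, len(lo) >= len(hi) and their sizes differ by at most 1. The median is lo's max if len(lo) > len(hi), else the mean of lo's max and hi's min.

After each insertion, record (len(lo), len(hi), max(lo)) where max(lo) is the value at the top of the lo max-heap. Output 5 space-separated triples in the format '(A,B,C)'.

Answer: (1,0,44) (1,1,24) (2,1,32) (2,2,24) (3,2,24)

Derivation:
Step 1: insert 44 -> lo=[44] hi=[] -> (len(lo)=1, len(hi)=0, max(lo)=44)
Step 2: insert 24 -> lo=[24] hi=[44] -> (len(lo)=1, len(hi)=1, max(lo)=24)
Step 3: insert 32 -> lo=[24, 32] hi=[44] -> (len(lo)=2, len(hi)=1, max(lo)=32)
Step 4: insert 13 -> lo=[13, 24] hi=[32, 44] -> (len(lo)=2, len(hi)=2, max(lo)=24)
Step 5: insert 15 -> lo=[13, 15, 24] hi=[32, 44] -> (len(lo)=3, len(hi)=2, max(lo)=24)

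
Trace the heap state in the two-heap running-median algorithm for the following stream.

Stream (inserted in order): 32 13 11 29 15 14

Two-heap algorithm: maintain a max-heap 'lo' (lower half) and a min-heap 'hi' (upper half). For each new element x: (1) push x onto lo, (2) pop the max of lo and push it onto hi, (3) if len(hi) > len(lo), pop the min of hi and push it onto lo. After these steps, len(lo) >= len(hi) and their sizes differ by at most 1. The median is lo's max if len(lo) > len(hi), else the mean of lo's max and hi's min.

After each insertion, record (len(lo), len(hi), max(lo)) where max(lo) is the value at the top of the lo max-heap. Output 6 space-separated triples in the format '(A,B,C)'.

Answer: (1,0,32) (1,1,13) (2,1,13) (2,2,13) (3,2,15) (3,3,14)

Derivation:
Step 1: insert 32 -> lo=[32] hi=[] -> (len(lo)=1, len(hi)=0, max(lo)=32)
Step 2: insert 13 -> lo=[13] hi=[32] -> (len(lo)=1, len(hi)=1, max(lo)=13)
Step 3: insert 11 -> lo=[11, 13] hi=[32] -> (len(lo)=2, len(hi)=1, max(lo)=13)
Step 4: insert 29 -> lo=[11, 13] hi=[29, 32] -> (len(lo)=2, len(hi)=2, max(lo)=13)
Step 5: insert 15 -> lo=[11, 13, 15] hi=[29, 32] -> (len(lo)=3, len(hi)=2, max(lo)=15)
Step 6: insert 14 -> lo=[11, 13, 14] hi=[15, 29, 32] -> (len(lo)=3, len(hi)=3, max(lo)=14)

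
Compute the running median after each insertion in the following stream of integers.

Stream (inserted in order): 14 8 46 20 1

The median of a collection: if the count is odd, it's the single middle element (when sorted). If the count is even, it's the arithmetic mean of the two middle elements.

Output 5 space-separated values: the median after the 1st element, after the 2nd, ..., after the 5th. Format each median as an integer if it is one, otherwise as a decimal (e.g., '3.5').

Answer: 14 11 14 17 14

Derivation:
Step 1: insert 14 -> lo=[14] (size 1, max 14) hi=[] (size 0) -> median=14
Step 2: insert 8 -> lo=[8] (size 1, max 8) hi=[14] (size 1, min 14) -> median=11
Step 3: insert 46 -> lo=[8, 14] (size 2, max 14) hi=[46] (size 1, min 46) -> median=14
Step 4: insert 20 -> lo=[8, 14] (size 2, max 14) hi=[20, 46] (size 2, min 20) -> median=17
Step 5: insert 1 -> lo=[1, 8, 14] (size 3, max 14) hi=[20, 46] (size 2, min 20) -> median=14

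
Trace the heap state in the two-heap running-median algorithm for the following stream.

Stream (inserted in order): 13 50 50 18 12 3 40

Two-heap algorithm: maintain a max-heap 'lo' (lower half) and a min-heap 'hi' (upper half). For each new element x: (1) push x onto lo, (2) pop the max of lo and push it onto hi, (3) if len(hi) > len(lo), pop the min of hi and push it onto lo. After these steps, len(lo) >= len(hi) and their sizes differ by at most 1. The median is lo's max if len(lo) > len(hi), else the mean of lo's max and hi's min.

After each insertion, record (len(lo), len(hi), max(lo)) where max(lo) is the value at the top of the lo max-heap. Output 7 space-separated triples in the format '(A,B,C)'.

Step 1: insert 13 -> lo=[13] hi=[] -> (len(lo)=1, len(hi)=0, max(lo)=13)
Step 2: insert 50 -> lo=[13] hi=[50] -> (len(lo)=1, len(hi)=1, max(lo)=13)
Step 3: insert 50 -> lo=[13, 50] hi=[50] -> (len(lo)=2, len(hi)=1, max(lo)=50)
Step 4: insert 18 -> lo=[13, 18] hi=[50, 50] -> (len(lo)=2, len(hi)=2, max(lo)=18)
Step 5: insert 12 -> lo=[12, 13, 18] hi=[50, 50] -> (len(lo)=3, len(hi)=2, max(lo)=18)
Step 6: insert 3 -> lo=[3, 12, 13] hi=[18, 50, 50] -> (len(lo)=3, len(hi)=3, max(lo)=13)
Step 7: insert 40 -> lo=[3, 12, 13, 18] hi=[40, 50, 50] -> (len(lo)=4, len(hi)=3, max(lo)=18)

Answer: (1,0,13) (1,1,13) (2,1,50) (2,2,18) (3,2,18) (3,3,13) (4,3,18)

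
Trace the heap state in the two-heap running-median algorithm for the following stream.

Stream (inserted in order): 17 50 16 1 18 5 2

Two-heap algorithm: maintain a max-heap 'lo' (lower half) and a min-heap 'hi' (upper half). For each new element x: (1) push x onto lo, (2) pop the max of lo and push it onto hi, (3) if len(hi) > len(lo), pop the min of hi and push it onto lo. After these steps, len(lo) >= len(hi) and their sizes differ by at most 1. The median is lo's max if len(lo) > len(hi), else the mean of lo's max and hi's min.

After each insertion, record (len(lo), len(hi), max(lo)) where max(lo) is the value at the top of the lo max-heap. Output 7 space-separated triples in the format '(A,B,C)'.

Answer: (1,0,17) (1,1,17) (2,1,17) (2,2,16) (3,2,17) (3,3,16) (4,3,16)

Derivation:
Step 1: insert 17 -> lo=[17] hi=[] -> (len(lo)=1, len(hi)=0, max(lo)=17)
Step 2: insert 50 -> lo=[17] hi=[50] -> (len(lo)=1, len(hi)=1, max(lo)=17)
Step 3: insert 16 -> lo=[16, 17] hi=[50] -> (len(lo)=2, len(hi)=1, max(lo)=17)
Step 4: insert 1 -> lo=[1, 16] hi=[17, 50] -> (len(lo)=2, len(hi)=2, max(lo)=16)
Step 5: insert 18 -> lo=[1, 16, 17] hi=[18, 50] -> (len(lo)=3, len(hi)=2, max(lo)=17)
Step 6: insert 5 -> lo=[1, 5, 16] hi=[17, 18, 50] -> (len(lo)=3, len(hi)=3, max(lo)=16)
Step 7: insert 2 -> lo=[1, 2, 5, 16] hi=[17, 18, 50] -> (len(lo)=4, len(hi)=3, max(lo)=16)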